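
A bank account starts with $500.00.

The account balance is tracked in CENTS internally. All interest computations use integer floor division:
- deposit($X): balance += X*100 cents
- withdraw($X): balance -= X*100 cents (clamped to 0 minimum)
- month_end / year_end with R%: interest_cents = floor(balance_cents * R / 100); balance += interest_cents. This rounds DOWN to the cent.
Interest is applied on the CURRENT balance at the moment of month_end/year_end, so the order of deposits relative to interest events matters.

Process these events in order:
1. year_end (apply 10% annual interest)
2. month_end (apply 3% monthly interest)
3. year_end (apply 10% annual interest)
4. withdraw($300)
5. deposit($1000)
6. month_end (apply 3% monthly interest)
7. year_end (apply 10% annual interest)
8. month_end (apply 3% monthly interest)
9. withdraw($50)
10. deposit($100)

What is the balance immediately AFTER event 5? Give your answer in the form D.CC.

Answer: 1323.15

Derivation:
After 1 (year_end (apply 10% annual interest)): balance=$550.00 total_interest=$50.00
After 2 (month_end (apply 3% monthly interest)): balance=$566.50 total_interest=$66.50
After 3 (year_end (apply 10% annual interest)): balance=$623.15 total_interest=$123.15
After 4 (withdraw($300)): balance=$323.15 total_interest=$123.15
After 5 (deposit($1000)): balance=$1323.15 total_interest=$123.15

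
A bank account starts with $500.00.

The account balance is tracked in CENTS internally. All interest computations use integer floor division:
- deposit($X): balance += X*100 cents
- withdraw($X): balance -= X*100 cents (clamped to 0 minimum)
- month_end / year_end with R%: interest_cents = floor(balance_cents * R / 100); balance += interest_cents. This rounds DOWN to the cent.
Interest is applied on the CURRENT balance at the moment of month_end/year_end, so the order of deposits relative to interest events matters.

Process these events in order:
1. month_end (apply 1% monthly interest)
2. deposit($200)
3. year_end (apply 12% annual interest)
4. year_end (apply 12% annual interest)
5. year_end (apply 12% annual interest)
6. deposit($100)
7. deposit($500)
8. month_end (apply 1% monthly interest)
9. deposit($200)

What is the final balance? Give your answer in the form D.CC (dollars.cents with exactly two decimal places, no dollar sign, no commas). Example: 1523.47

After 1 (month_end (apply 1% monthly interest)): balance=$505.00 total_interest=$5.00
After 2 (deposit($200)): balance=$705.00 total_interest=$5.00
After 3 (year_end (apply 12% annual interest)): balance=$789.60 total_interest=$89.60
After 4 (year_end (apply 12% annual interest)): balance=$884.35 total_interest=$184.35
After 5 (year_end (apply 12% annual interest)): balance=$990.47 total_interest=$290.47
After 6 (deposit($100)): balance=$1090.47 total_interest=$290.47
After 7 (deposit($500)): balance=$1590.47 total_interest=$290.47
After 8 (month_end (apply 1% monthly interest)): balance=$1606.37 total_interest=$306.37
After 9 (deposit($200)): balance=$1806.37 total_interest=$306.37

Answer: 1806.37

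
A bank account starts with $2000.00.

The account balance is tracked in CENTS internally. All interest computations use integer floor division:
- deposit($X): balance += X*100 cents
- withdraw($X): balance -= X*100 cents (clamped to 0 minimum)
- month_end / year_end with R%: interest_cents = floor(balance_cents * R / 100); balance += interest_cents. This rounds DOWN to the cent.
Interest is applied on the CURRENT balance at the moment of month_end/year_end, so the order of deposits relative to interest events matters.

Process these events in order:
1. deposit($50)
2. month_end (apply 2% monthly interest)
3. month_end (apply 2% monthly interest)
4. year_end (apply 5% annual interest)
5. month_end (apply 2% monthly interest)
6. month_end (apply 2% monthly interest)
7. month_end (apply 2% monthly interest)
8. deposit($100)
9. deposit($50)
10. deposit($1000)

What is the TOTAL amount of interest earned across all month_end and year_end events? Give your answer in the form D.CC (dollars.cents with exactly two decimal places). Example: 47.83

Answer: 326.51

Derivation:
After 1 (deposit($50)): balance=$2050.00 total_interest=$0.00
After 2 (month_end (apply 2% monthly interest)): balance=$2091.00 total_interest=$41.00
After 3 (month_end (apply 2% monthly interest)): balance=$2132.82 total_interest=$82.82
After 4 (year_end (apply 5% annual interest)): balance=$2239.46 total_interest=$189.46
After 5 (month_end (apply 2% monthly interest)): balance=$2284.24 total_interest=$234.24
After 6 (month_end (apply 2% monthly interest)): balance=$2329.92 total_interest=$279.92
After 7 (month_end (apply 2% monthly interest)): balance=$2376.51 total_interest=$326.51
After 8 (deposit($100)): balance=$2476.51 total_interest=$326.51
After 9 (deposit($50)): balance=$2526.51 total_interest=$326.51
After 10 (deposit($1000)): balance=$3526.51 total_interest=$326.51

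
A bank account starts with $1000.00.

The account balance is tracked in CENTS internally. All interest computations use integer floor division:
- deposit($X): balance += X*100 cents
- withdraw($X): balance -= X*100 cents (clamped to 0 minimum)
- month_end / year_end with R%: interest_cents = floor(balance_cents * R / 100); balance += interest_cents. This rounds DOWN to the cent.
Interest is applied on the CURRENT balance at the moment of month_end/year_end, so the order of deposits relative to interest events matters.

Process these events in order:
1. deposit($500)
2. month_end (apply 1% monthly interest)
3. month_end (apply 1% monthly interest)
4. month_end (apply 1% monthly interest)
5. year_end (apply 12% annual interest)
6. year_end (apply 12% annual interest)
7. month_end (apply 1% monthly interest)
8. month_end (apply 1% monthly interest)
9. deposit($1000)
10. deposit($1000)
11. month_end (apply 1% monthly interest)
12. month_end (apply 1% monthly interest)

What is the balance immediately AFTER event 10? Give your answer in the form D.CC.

After 1 (deposit($500)): balance=$1500.00 total_interest=$0.00
After 2 (month_end (apply 1% monthly interest)): balance=$1515.00 total_interest=$15.00
After 3 (month_end (apply 1% monthly interest)): balance=$1530.15 total_interest=$30.15
After 4 (month_end (apply 1% monthly interest)): balance=$1545.45 total_interest=$45.45
After 5 (year_end (apply 12% annual interest)): balance=$1730.90 total_interest=$230.90
After 6 (year_end (apply 12% annual interest)): balance=$1938.60 total_interest=$438.60
After 7 (month_end (apply 1% monthly interest)): balance=$1957.98 total_interest=$457.98
After 8 (month_end (apply 1% monthly interest)): balance=$1977.55 total_interest=$477.55
After 9 (deposit($1000)): balance=$2977.55 total_interest=$477.55
After 10 (deposit($1000)): balance=$3977.55 total_interest=$477.55

Answer: 3977.55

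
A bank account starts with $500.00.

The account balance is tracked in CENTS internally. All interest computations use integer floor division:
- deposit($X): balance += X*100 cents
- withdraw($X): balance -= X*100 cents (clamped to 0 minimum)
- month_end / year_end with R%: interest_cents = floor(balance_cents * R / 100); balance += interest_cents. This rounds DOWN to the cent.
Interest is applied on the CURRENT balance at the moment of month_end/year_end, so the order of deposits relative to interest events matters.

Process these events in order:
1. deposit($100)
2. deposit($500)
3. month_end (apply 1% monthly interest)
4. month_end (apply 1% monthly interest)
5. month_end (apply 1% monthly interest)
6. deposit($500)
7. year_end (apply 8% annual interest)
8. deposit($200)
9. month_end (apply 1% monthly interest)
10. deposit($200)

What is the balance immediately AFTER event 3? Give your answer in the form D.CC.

After 1 (deposit($100)): balance=$600.00 total_interest=$0.00
After 2 (deposit($500)): balance=$1100.00 total_interest=$0.00
After 3 (month_end (apply 1% monthly interest)): balance=$1111.00 total_interest=$11.00

Answer: 1111.00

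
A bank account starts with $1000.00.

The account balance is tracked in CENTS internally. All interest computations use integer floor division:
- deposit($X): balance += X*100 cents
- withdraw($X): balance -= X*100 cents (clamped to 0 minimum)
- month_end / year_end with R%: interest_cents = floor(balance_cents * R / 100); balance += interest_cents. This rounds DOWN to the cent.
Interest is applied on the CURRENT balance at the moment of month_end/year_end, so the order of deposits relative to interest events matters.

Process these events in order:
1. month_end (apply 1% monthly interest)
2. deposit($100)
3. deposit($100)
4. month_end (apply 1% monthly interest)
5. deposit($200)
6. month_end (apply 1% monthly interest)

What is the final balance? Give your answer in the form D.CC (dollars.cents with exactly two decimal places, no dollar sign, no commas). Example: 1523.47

After 1 (month_end (apply 1% monthly interest)): balance=$1010.00 total_interest=$10.00
After 2 (deposit($100)): balance=$1110.00 total_interest=$10.00
After 3 (deposit($100)): balance=$1210.00 total_interest=$10.00
After 4 (month_end (apply 1% monthly interest)): balance=$1222.10 total_interest=$22.10
After 5 (deposit($200)): balance=$1422.10 total_interest=$22.10
After 6 (month_end (apply 1% monthly interest)): balance=$1436.32 total_interest=$36.32

Answer: 1436.32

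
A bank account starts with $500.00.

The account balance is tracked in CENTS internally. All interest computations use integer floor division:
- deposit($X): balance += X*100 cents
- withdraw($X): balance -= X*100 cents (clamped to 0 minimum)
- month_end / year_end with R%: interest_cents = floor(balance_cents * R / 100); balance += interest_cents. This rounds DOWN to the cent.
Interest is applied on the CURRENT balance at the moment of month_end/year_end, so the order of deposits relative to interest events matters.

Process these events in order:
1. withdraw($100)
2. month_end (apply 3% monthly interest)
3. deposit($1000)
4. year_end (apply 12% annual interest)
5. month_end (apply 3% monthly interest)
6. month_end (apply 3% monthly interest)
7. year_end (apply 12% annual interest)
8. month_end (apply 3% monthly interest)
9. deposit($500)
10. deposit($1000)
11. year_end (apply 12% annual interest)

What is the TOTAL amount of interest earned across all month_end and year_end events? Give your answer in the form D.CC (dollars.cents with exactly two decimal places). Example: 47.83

After 1 (withdraw($100)): balance=$400.00 total_interest=$0.00
After 2 (month_end (apply 3% monthly interest)): balance=$412.00 total_interest=$12.00
After 3 (deposit($1000)): balance=$1412.00 total_interest=$12.00
After 4 (year_end (apply 12% annual interest)): balance=$1581.44 total_interest=$181.44
After 5 (month_end (apply 3% monthly interest)): balance=$1628.88 total_interest=$228.88
After 6 (month_end (apply 3% monthly interest)): balance=$1677.74 total_interest=$277.74
After 7 (year_end (apply 12% annual interest)): balance=$1879.06 total_interest=$479.06
After 8 (month_end (apply 3% monthly interest)): balance=$1935.43 total_interest=$535.43
After 9 (deposit($500)): balance=$2435.43 total_interest=$535.43
After 10 (deposit($1000)): balance=$3435.43 total_interest=$535.43
After 11 (year_end (apply 12% annual interest)): balance=$3847.68 total_interest=$947.68

Answer: 947.68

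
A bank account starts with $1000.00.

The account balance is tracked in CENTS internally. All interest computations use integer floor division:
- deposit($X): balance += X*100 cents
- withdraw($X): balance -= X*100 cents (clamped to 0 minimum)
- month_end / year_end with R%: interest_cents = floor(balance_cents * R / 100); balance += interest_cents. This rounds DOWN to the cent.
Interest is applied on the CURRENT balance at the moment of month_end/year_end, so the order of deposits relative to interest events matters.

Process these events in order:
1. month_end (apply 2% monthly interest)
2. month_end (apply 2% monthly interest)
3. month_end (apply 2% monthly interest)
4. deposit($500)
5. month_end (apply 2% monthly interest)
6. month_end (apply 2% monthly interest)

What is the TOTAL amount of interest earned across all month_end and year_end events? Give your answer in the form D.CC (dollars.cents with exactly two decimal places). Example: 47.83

After 1 (month_end (apply 2% monthly interest)): balance=$1020.00 total_interest=$20.00
After 2 (month_end (apply 2% monthly interest)): balance=$1040.40 total_interest=$40.40
After 3 (month_end (apply 2% monthly interest)): balance=$1061.20 total_interest=$61.20
After 4 (deposit($500)): balance=$1561.20 total_interest=$61.20
After 5 (month_end (apply 2% monthly interest)): balance=$1592.42 total_interest=$92.42
After 6 (month_end (apply 2% monthly interest)): balance=$1624.26 total_interest=$124.26

Answer: 124.26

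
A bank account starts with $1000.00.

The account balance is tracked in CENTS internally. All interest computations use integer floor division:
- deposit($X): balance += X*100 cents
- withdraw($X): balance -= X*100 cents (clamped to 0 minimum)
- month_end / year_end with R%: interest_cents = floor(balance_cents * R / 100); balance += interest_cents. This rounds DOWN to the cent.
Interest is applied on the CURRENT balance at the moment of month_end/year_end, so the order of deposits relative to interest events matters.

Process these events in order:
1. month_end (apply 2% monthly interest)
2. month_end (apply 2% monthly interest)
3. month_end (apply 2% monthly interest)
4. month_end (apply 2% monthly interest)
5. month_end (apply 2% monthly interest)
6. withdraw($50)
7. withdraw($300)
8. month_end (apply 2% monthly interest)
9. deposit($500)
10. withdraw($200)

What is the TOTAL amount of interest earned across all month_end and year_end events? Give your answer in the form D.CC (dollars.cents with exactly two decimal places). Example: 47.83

Answer: 119.14

Derivation:
After 1 (month_end (apply 2% monthly interest)): balance=$1020.00 total_interest=$20.00
After 2 (month_end (apply 2% monthly interest)): balance=$1040.40 total_interest=$40.40
After 3 (month_end (apply 2% monthly interest)): balance=$1061.20 total_interest=$61.20
After 4 (month_end (apply 2% monthly interest)): balance=$1082.42 total_interest=$82.42
After 5 (month_end (apply 2% monthly interest)): balance=$1104.06 total_interest=$104.06
After 6 (withdraw($50)): balance=$1054.06 total_interest=$104.06
After 7 (withdraw($300)): balance=$754.06 total_interest=$104.06
After 8 (month_end (apply 2% monthly interest)): balance=$769.14 total_interest=$119.14
After 9 (deposit($500)): balance=$1269.14 total_interest=$119.14
After 10 (withdraw($200)): balance=$1069.14 total_interest=$119.14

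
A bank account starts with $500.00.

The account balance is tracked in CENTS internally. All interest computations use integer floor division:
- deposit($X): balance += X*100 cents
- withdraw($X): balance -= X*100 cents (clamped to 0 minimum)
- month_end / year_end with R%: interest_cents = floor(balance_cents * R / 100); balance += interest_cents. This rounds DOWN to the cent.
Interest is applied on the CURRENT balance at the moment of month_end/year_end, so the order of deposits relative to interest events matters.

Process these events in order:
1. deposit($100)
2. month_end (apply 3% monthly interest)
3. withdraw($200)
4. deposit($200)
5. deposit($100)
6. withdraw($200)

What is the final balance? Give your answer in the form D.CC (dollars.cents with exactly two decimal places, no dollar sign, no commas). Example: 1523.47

Answer: 518.00

Derivation:
After 1 (deposit($100)): balance=$600.00 total_interest=$0.00
After 2 (month_end (apply 3% monthly interest)): balance=$618.00 total_interest=$18.00
After 3 (withdraw($200)): balance=$418.00 total_interest=$18.00
After 4 (deposit($200)): balance=$618.00 total_interest=$18.00
After 5 (deposit($100)): balance=$718.00 total_interest=$18.00
After 6 (withdraw($200)): balance=$518.00 total_interest=$18.00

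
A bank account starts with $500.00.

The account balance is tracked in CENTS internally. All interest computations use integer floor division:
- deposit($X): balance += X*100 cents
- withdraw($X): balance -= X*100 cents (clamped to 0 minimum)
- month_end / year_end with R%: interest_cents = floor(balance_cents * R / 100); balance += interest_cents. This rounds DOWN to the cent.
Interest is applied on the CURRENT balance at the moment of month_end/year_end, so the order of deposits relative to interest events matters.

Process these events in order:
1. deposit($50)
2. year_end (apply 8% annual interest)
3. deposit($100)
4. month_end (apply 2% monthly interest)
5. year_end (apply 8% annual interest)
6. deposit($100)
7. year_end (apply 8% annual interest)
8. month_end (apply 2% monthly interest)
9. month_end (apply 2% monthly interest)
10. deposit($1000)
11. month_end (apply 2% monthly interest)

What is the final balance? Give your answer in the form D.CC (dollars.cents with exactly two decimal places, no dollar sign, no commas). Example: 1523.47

Answer: 2010.80

Derivation:
After 1 (deposit($50)): balance=$550.00 total_interest=$0.00
After 2 (year_end (apply 8% annual interest)): balance=$594.00 total_interest=$44.00
After 3 (deposit($100)): balance=$694.00 total_interest=$44.00
After 4 (month_end (apply 2% monthly interest)): balance=$707.88 total_interest=$57.88
After 5 (year_end (apply 8% annual interest)): balance=$764.51 total_interest=$114.51
After 6 (deposit($100)): balance=$864.51 total_interest=$114.51
After 7 (year_end (apply 8% annual interest)): balance=$933.67 total_interest=$183.67
After 8 (month_end (apply 2% monthly interest)): balance=$952.34 total_interest=$202.34
After 9 (month_end (apply 2% monthly interest)): balance=$971.38 total_interest=$221.38
After 10 (deposit($1000)): balance=$1971.38 total_interest=$221.38
After 11 (month_end (apply 2% monthly interest)): balance=$2010.80 total_interest=$260.80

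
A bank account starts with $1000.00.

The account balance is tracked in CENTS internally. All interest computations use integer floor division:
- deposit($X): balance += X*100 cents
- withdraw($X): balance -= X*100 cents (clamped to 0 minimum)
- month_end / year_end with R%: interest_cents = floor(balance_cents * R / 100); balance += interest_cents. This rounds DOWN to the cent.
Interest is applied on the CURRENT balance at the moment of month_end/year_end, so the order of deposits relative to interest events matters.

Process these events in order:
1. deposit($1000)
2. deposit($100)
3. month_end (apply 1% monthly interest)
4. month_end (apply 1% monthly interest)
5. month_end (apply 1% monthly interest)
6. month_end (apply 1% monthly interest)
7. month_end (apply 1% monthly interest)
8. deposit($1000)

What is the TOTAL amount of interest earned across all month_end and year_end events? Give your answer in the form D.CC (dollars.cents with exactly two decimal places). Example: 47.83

Answer: 107.11

Derivation:
After 1 (deposit($1000)): balance=$2000.00 total_interest=$0.00
After 2 (deposit($100)): balance=$2100.00 total_interest=$0.00
After 3 (month_end (apply 1% monthly interest)): balance=$2121.00 total_interest=$21.00
After 4 (month_end (apply 1% monthly interest)): balance=$2142.21 total_interest=$42.21
After 5 (month_end (apply 1% monthly interest)): balance=$2163.63 total_interest=$63.63
After 6 (month_end (apply 1% monthly interest)): balance=$2185.26 total_interest=$85.26
After 7 (month_end (apply 1% monthly interest)): balance=$2207.11 total_interest=$107.11
After 8 (deposit($1000)): balance=$3207.11 total_interest=$107.11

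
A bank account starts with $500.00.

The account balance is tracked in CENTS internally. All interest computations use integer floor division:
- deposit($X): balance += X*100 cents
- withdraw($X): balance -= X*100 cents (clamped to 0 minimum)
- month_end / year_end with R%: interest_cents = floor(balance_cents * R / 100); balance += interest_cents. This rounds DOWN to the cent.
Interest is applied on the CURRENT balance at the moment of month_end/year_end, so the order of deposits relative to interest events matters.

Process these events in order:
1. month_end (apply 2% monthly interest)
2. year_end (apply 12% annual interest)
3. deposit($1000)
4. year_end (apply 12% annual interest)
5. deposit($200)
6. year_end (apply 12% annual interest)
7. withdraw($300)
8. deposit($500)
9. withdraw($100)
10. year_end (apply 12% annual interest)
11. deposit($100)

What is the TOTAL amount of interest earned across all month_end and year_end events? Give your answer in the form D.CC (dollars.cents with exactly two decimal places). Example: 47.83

Answer: 770.28

Derivation:
After 1 (month_end (apply 2% monthly interest)): balance=$510.00 total_interest=$10.00
After 2 (year_end (apply 12% annual interest)): balance=$571.20 total_interest=$71.20
After 3 (deposit($1000)): balance=$1571.20 total_interest=$71.20
After 4 (year_end (apply 12% annual interest)): balance=$1759.74 total_interest=$259.74
After 5 (deposit($200)): balance=$1959.74 total_interest=$259.74
After 6 (year_end (apply 12% annual interest)): balance=$2194.90 total_interest=$494.90
After 7 (withdraw($300)): balance=$1894.90 total_interest=$494.90
After 8 (deposit($500)): balance=$2394.90 total_interest=$494.90
After 9 (withdraw($100)): balance=$2294.90 total_interest=$494.90
After 10 (year_end (apply 12% annual interest)): balance=$2570.28 total_interest=$770.28
After 11 (deposit($100)): balance=$2670.28 total_interest=$770.28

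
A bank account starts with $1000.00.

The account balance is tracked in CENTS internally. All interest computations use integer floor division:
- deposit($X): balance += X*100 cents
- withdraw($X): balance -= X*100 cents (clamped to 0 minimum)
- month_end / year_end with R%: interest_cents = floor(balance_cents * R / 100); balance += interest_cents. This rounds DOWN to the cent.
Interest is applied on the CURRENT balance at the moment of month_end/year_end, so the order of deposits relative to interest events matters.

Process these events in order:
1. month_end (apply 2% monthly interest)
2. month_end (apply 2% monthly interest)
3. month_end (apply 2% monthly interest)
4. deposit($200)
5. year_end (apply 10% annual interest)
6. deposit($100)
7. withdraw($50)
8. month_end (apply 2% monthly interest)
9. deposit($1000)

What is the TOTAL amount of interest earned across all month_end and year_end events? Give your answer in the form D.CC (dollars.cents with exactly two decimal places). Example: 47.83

After 1 (month_end (apply 2% monthly interest)): balance=$1020.00 total_interest=$20.00
After 2 (month_end (apply 2% monthly interest)): balance=$1040.40 total_interest=$40.40
After 3 (month_end (apply 2% monthly interest)): balance=$1061.20 total_interest=$61.20
After 4 (deposit($200)): balance=$1261.20 total_interest=$61.20
After 5 (year_end (apply 10% annual interest)): balance=$1387.32 total_interest=$187.32
After 6 (deposit($100)): balance=$1487.32 total_interest=$187.32
After 7 (withdraw($50)): balance=$1437.32 total_interest=$187.32
After 8 (month_end (apply 2% monthly interest)): balance=$1466.06 total_interest=$216.06
After 9 (deposit($1000)): balance=$2466.06 total_interest=$216.06

Answer: 216.06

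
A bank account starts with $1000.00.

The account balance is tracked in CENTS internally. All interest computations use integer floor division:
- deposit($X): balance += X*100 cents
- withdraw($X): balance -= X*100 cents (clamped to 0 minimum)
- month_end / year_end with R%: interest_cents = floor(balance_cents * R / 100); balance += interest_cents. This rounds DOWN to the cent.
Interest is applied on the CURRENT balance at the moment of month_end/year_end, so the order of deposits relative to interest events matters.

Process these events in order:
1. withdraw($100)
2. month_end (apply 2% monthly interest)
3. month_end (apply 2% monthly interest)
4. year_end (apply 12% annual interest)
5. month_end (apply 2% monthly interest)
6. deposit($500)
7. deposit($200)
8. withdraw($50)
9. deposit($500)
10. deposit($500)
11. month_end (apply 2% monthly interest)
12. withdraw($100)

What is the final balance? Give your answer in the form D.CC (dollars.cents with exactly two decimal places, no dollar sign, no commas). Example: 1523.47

After 1 (withdraw($100)): balance=$900.00 total_interest=$0.00
After 2 (month_end (apply 2% monthly interest)): balance=$918.00 total_interest=$18.00
After 3 (month_end (apply 2% monthly interest)): balance=$936.36 total_interest=$36.36
After 4 (year_end (apply 12% annual interest)): balance=$1048.72 total_interest=$148.72
After 5 (month_end (apply 2% monthly interest)): balance=$1069.69 total_interest=$169.69
After 6 (deposit($500)): balance=$1569.69 total_interest=$169.69
After 7 (deposit($200)): balance=$1769.69 total_interest=$169.69
After 8 (withdraw($50)): balance=$1719.69 total_interest=$169.69
After 9 (deposit($500)): balance=$2219.69 total_interest=$169.69
After 10 (deposit($500)): balance=$2719.69 total_interest=$169.69
After 11 (month_end (apply 2% monthly interest)): balance=$2774.08 total_interest=$224.08
After 12 (withdraw($100)): balance=$2674.08 total_interest=$224.08

Answer: 2674.08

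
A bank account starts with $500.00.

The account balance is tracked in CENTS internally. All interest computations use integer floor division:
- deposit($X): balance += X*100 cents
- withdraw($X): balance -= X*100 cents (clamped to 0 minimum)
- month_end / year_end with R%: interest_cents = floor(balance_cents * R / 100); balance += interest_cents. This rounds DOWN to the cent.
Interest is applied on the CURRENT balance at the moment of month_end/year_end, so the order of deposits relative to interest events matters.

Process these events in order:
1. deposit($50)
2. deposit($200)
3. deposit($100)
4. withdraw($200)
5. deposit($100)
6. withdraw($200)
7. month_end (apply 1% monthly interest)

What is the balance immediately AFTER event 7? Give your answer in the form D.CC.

Answer: 555.50

Derivation:
After 1 (deposit($50)): balance=$550.00 total_interest=$0.00
After 2 (deposit($200)): balance=$750.00 total_interest=$0.00
After 3 (deposit($100)): balance=$850.00 total_interest=$0.00
After 4 (withdraw($200)): balance=$650.00 total_interest=$0.00
After 5 (deposit($100)): balance=$750.00 total_interest=$0.00
After 6 (withdraw($200)): balance=$550.00 total_interest=$0.00
After 7 (month_end (apply 1% monthly interest)): balance=$555.50 total_interest=$5.50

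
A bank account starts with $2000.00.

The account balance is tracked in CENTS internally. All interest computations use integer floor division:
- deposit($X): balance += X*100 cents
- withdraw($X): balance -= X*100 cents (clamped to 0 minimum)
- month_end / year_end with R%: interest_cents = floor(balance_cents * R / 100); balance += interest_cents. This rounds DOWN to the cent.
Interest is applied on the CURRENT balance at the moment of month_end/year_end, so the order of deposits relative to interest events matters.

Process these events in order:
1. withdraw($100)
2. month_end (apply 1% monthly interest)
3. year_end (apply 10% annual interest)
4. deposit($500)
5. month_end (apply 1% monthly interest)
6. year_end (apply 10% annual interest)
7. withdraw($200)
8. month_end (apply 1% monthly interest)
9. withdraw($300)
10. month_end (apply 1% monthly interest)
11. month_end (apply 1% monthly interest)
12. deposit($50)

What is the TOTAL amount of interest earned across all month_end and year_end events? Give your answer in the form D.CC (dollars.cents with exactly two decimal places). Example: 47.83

Answer: 576.48

Derivation:
After 1 (withdraw($100)): balance=$1900.00 total_interest=$0.00
After 2 (month_end (apply 1% monthly interest)): balance=$1919.00 total_interest=$19.00
After 3 (year_end (apply 10% annual interest)): balance=$2110.90 total_interest=$210.90
After 4 (deposit($500)): balance=$2610.90 total_interest=$210.90
After 5 (month_end (apply 1% monthly interest)): balance=$2637.00 total_interest=$237.00
After 6 (year_end (apply 10% annual interest)): balance=$2900.70 total_interest=$500.70
After 7 (withdraw($200)): balance=$2700.70 total_interest=$500.70
After 8 (month_end (apply 1% monthly interest)): balance=$2727.70 total_interest=$527.70
After 9 (withdraw($300)): balance=$2427.70 total_interest=$527.70
After 10 (month_end (apply 1% monthly interest)): balance=$2451.97 total_interest=$551.97
After 11 (month_end (apply 1% monthly interest)): balance=$2476.48 total_interest=$576.48
After 12 (deposit($50)): balance=$2526.48 total_interest=$576.48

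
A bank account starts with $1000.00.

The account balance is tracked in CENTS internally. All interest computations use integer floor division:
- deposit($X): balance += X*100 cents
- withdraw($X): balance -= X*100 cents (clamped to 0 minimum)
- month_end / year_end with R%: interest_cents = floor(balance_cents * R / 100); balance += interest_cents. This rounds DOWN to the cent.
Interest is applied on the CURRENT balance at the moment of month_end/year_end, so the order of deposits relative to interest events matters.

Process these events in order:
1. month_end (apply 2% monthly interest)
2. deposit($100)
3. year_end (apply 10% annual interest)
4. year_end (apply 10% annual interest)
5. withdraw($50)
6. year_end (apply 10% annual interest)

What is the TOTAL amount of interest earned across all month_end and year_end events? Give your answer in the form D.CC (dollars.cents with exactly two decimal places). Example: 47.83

After 1 (month_end (apply 2% monthly interest)): balance=$1020.00 total_interest=$20.00
After 2 (deposit($100)): balance=$1120.00 total_interest=$20.00
After 3 (year_end (apply 10% annual interest)): balance=$1232.00 total_interest=$132.00
After 4 (year_end (apply 10% annual interest)): balance=$1355.20 total_interest=$255.20
After 5 (withdraw($50)): balance=$1305.20 total_interest=$255.20
After 6 (year_end (apply 10% annual interest)): balance=$1435.72 total_interest=$385.72

Answer: 385.72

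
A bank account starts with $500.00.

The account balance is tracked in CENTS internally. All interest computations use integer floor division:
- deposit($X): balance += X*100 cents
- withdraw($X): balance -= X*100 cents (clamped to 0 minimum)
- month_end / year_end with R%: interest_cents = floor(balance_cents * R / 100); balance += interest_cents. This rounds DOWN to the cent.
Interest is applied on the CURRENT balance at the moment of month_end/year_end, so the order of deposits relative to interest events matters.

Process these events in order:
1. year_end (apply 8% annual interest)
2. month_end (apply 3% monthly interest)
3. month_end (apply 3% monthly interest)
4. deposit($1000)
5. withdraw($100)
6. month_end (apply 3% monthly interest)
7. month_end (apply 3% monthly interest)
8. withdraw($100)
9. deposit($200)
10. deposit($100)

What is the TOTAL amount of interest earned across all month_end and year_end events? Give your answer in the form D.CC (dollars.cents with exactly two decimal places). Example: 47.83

After 1 (year_end (apply 8% annual interest)): balance=$540.00 total_interest=$40.00
After 2 (month_end (apply 3% monthly interest)): balance=$556.20 total_interest=$56.20
After 3 (month_end (apply 3% monthly interest)): balance=$572.88 total_interest=$72.88
After 4 (deposit($1000)): balance=$1572.88 total_interest=$72.88
After 5 (withdraw($100)): balance=$1472.88 total_interest=$72.88
After 6 (month_end (apply 3% monthly interest)): balance=$1517.06 total_interest=$117.06
After 7 (month_end (apply 3% monthly interest)): balance=$1562.57 total_interest=$162.57
After 8 (withdraw($100)): balance=$1462.57 total_interest=$162.57
After 9 (deposit($200)): balance=$1662.57 total_interest=$162.57
After 10 (deposit($100)): balance=$1762.57 total_interest=$162.57

Answer: 162.57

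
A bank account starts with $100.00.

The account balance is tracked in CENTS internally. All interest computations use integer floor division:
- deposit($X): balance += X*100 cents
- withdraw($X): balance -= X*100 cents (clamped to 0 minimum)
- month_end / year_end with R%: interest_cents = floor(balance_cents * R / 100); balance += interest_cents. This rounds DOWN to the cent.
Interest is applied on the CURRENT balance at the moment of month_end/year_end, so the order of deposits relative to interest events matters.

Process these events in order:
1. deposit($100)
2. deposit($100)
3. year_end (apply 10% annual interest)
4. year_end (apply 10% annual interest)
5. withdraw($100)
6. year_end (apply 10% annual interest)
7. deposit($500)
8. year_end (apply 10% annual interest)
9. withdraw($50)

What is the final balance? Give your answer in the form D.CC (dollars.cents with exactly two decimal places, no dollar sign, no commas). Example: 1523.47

After 1 (deposit($100)): balance=$200.00 total_interest=$0.00
After 2 (deposit($100)): balance=$300.00 total_interest=$0.00
After 3 (year_end (apply 10% annual interest)): balance=$330.00 total_interest=$30.00
After 4 (year_end (apply 10% annual interest)): balance=$363.00 total_interest=$63.00
After 5 (withdraw($100)): balance=$263.00 total_interest=$63.00
After 6 (year_end (apply 10% annual interest)): balance=$289.30 total_interest=$89.30
After 7 (deposit($500)): balance=$789.30 total_interest=$89.30
After 8 (year_end (apply 10% annual interest)): balance=$868.23 total_interest=$168.23
After 9 (withdraw($50)): balance=$818.23 total_interest=$168.23

Answer: 818.23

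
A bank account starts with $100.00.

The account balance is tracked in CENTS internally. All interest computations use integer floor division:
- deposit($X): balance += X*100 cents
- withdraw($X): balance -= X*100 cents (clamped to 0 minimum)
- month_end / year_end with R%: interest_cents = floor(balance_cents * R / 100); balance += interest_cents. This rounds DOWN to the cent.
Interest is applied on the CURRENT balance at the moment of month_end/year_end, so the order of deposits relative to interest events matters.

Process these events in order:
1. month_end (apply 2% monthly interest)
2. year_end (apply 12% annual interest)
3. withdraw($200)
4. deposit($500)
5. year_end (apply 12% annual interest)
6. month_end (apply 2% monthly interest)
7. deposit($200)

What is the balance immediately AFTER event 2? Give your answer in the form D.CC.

After 1 (month_end (apply 2% monthly interest)): balance=$102.00 total_interest=$2.00
After 2 (year_end (apply 12% annual interest)): balance=$114.24 total_interest=$14.24

Answer: 114.24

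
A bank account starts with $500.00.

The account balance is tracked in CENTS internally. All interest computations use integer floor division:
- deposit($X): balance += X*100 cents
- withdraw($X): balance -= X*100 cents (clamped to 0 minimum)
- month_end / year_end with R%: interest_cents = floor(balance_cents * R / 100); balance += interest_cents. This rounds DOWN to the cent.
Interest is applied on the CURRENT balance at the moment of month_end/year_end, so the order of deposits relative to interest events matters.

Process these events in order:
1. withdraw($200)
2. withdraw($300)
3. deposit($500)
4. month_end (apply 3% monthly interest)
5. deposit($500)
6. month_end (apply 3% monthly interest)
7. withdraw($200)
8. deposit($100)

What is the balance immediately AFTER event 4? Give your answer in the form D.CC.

After 1 (withdraw($200)): balance=$300.00 total_interest=$0.00
After 2 (withdraw($300)): balance=$0.00 total_interest=$0.00
After 3 (deposit($500)): balance=$500.00 total_interest=$0.00
After 4 (month_end (apply 3% monthly interest)): balance=$515.00 total_interest=$15.00

Answer: 515.00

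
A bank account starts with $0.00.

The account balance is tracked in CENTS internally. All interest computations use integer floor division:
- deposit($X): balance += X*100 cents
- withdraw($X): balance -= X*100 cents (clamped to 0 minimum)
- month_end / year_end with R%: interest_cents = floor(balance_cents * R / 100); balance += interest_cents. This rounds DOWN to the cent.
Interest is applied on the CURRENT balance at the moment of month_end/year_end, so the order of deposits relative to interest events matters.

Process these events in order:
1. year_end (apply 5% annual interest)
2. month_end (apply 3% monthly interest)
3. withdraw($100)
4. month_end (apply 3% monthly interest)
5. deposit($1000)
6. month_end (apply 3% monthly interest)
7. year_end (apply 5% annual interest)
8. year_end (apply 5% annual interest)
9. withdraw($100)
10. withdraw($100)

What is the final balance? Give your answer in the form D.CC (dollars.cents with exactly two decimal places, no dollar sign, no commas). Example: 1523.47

After 1 (year_end (apply 5% annual interest)): balance=$0.00 total_interest=$0.00
After 2 (month_end (apply 3% monthly interest)): balance=$0.00 total_interest=$0.00
After 3 (withdraw($100)): balance=$0.00 total_interest=$0.00
After 4 (month_end (apply 3% monthly interest)): balance=$0.00 total_interest=$0.00
After 5 (deposit($1000)): balance=$1000.00 total_interest=$0.00
After 6 (month_end (apply 3% monthly interest)): balance=$1030.00 total_interest=$30.00
After 7 (year_end (apply 5% annual interest)): balance=$1081.50 total_interest=$81.50
After 8 (year_end (apply 5% annual interest)): balance=$1135.57 total_interest=$135.57
After 9 (withdraw($100)): balance=$1035.57 total_interest=$135.57
After 10 (withdraw($100)): balance=$935.57 total_interest=$135.57

Answer: 935.57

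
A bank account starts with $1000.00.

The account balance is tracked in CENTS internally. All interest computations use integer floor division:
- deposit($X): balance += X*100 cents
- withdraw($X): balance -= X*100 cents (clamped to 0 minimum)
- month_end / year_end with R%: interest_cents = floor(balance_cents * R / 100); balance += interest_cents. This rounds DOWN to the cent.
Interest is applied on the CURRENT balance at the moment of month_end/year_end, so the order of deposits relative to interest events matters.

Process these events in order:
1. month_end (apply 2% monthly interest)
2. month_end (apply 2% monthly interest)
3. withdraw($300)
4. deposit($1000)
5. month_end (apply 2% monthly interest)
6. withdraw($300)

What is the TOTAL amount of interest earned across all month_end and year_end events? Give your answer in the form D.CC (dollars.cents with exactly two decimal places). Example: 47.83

After 1 (month_end (apply 2% monthly interest)): balance=$1020.00 total_interest=$20.00
After 2 (month_end (apply 2% monthly interest)): balance=$1040.40 total_interest=$40.40
After 3 (withdraw($300)): balance=$740.40 total_interest=$40.40
After 4 (deposit($1000)): balance=$1740.40 total_interest=$40.40
After 5 (month_end (apply 2% monthly interest)): balance=$1775.20 total_interest=$75.20
After 6 (withdraw($300)): balance=$1475.20 total_interest=$75.20

Answer: 75.20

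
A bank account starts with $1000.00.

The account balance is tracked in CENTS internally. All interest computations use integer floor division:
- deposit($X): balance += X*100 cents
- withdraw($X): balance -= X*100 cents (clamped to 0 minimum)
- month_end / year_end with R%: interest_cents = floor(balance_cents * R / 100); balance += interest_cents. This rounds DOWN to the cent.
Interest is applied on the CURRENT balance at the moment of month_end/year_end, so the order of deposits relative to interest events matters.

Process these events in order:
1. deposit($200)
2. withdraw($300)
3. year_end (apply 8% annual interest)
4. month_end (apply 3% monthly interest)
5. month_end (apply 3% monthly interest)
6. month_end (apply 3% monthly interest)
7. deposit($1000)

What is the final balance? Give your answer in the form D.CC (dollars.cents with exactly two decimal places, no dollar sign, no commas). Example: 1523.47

Answer: 2062.12

Derivation:
After 1 (deposit($200)): balance=$1200.00 total_interest=$0.00
After 2 (withdraw($300)): balance=$900.00 total_interest=$0.00
After 3 (year_end (apply 8% annual interest)): balance=$972.00 total_interest=$72.00
After 4 (month_end (apply 3% monthly interest)): balance=$1001.16 total_interest=$101.16
After 5 (month_end (apply 3% monthly interest)): balance=$1031.19 total_interest=$131.19
After 6 (month_end (apply 3% monthly interest)): balance=$1062.12 total_interest=$162.12
After 7 (deposit($1000)): balance=$2062.12 total_interest=$162.12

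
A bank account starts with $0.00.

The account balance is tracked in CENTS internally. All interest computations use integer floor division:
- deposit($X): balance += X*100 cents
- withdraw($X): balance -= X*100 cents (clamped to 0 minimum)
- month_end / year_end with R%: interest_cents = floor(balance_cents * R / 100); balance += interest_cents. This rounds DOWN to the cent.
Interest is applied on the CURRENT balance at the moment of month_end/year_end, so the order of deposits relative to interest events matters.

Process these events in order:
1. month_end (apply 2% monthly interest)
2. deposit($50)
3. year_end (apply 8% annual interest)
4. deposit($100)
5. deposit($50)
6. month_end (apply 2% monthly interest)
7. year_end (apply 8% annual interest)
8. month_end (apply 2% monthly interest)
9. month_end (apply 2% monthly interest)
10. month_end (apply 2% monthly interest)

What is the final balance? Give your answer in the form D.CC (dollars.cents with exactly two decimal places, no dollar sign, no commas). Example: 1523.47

Answer: 238.46

Derivation:
After 1 (month_end (apply 2% monthly interest)): balance=$0.00 total_interest=$0.00
After 2 (deposit($50)): balance=$50.00 total_interest=$0.00
After 3 (year_end (apply 8% annual interest)): balance=$54.00 total_interest=$4.00
After 4 (deposit($100)): balance=$154.00 total_interest=$4.00
After 5 (deposit($50)): balance=$204.00 total_interest=$4.00
After 6 (month_end (apply 2% monthly interest)): balance=$208.08 total_interest=$8.08
After 7 (year_end (apply 8% annual interest)): balance=$224.72 total_interest=$24.72
After 8 (month_end (apply 2% monthly interest)): balance=$229.21 total_interest=$29.21
After 9 (month_end (apply 2% monthly interest)): balance=$233.79 total_interest=$33.79
After 10 (month_end (apply 2% monthly interest)): balance=$238.46 total_interest=$38.46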